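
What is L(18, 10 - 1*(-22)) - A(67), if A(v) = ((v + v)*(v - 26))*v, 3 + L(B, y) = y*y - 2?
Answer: -367079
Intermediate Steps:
L(B, y) = -5 + y**2 (L(B, y) = -3 + (y*y - 2) = -3 + (y**2 - 2) = -3 + (-2 + y**2) = -5 + y**2)
A(v) = 2*v**2*(-26 + v) (A(v) = ((2*v)*(-26 + v))*v = (2*v*(-26 + v))*v = 2*v**2*(-26 + v))
L(18, 10 - 1*(-22)) - A(67) = (-5 + (10 - 1*(-22))**2) - 2*67**2*(-26 + 67) = (-5 + (10 + 22)**2) - 2*4489*41 = (-5 + 32**2) - 1*368098 = (-5 + 1024) - 368098 = 1019 - 368098 = -367079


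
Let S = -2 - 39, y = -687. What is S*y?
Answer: 28167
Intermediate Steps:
S = -41
S*y = -41*(-687) = 28167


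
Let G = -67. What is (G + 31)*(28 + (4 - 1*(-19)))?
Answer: -1836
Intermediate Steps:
(G + 31)*(28 + (4 - 1*(-19))) = (-67 + 31)*(28 + (4 - 1*(-19))) = -36*(28 + (4 + 19)) = -36*(28 + 23) = -36*51 = -1836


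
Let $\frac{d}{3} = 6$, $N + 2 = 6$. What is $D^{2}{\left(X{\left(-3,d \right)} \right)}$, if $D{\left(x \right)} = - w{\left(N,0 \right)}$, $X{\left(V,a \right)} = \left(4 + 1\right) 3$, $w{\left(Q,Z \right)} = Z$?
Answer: $0$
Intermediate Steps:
$N = 4$ ($N = -2 + 6 = 4$)
$d = 18$ ($d = 3 \cdot 6 = 18$)
$X{\left(V,a \right)} = 15$ ($X{\left(V,a \right)} = 5 \cdot 3 = 15$)
$D{\left(x \right)} = 0$ ($D{\left(x \right)} = \left(-1\right) 0 = 0$)
$D^{2}{\left(X{\left(-3,d \right)} \right)} = 0^{2} = 0$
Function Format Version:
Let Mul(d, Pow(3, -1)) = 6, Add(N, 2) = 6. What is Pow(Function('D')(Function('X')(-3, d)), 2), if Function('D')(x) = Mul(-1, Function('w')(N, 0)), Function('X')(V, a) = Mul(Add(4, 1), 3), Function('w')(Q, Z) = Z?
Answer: 0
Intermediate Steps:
N = 4 (N = Add(-2, 6) = 4)
d = 18 (d = Mul(3, 6) = 18)
Function('X')(V, a) = 15 (Function('X')(V, a) = Mul(5, 3) = 15)
Function('D')(x) = 0 (Function('D')(x) = Mul(-1, 0) = 0)
Pow(Function('D')(Function('X')(-3, d)), 2) = Pow(0, 2) = 0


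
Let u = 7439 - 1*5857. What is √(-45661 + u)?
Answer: I*√44079 ≈ 209.95*I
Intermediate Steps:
u = 1582 (u = 7439 - 5857 = 1582)
√(-45661 + u) = √(-45661 + 1582) = √(-44079) = I*√44079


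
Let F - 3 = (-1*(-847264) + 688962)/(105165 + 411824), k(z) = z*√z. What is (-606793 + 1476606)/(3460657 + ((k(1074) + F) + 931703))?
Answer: 1021144065949848116249281/5156223741644446415216185 - 249685188791065090602*√1074/5156223741644446415216185 ≈ 0.19645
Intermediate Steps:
k(z) = z^(3/2)
F = 3087193/516989 (F = 3 + (-1*(-847264) + 688962)/(105165 + 411824) = 3 + (847264 + 688962)/516989 = 3 + 1536226*(1/516989) = 3 + 1536226/516989 = 3087193/516989 ≈ 5.9715)
(-606793 + 1476606)/(3460657 + ((k(1074) + F) + 931703)) = (-606793 + 1476606)/(3460657 + ((1074^(3/2) + 3087193/516989) + 931703)) = 869813/(3460657 + ((1074*√1074 + 3087193/516989) + 931703)) = 869813/(3460657 + ((3087193/516989 + 1074*√1074) + 931703)) = 869813/(3460657 + (481683289460/516989 + 1074*√1074)) = 869813/(2270804891233/516989 + 1074*√1074)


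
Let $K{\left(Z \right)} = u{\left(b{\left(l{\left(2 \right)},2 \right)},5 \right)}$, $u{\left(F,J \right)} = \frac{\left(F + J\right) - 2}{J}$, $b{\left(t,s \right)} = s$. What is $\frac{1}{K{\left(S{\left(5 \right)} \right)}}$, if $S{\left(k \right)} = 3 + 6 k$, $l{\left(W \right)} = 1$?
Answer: $1$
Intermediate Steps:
$u{\left(F,J \right)} = \frac{-2 + F + J}{J}$
$K{\left(Z \right)} = 1$ ($K{\left(Z \right)} = \frac{-2 + 2 + 5}{5} = \frac{1}{5} \cdot 5 = 1$)
$\frac{1}{K{\left(S{\left(5 \right)} \right)}} = 1^{-1} = 1$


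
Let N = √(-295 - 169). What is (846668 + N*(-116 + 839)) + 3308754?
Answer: 4155422 + 2892*I*√29 ≈ 4.1554e+6 + 15574.0*I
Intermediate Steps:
N = 4*I*√29 (N = √(-464) = 4*I*√29 ≈ 21.541*I)
(846668 + N*(-116 + 839)) + 3308754 = (846668 + (4*I*√29)*(-116 + 839)) + 3308754 = (846668 + (4*I*√29)*723) + 3308754 = (846668 + 2892*I*√29) + 3308754 = 4155422 + 2892*I*√29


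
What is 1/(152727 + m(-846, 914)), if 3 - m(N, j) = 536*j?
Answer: -1/337174 ≈ -2.9658e-6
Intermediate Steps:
m(N, j) = 3 - 536*j
1/(152727 + m(-846, 914)) = 1/(152727 + (3 - 536*914)) = 1/(152727 + (3 - 489904)) = 1/(152727 - 489901) = 1/(-337174) = -1/337174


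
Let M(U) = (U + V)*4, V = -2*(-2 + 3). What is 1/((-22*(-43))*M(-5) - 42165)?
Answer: -1/68653 ≈ -1.4566e-5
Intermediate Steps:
V = -2 (V = -2*1 = -2)
M(U) = -8 + 4*U (M(U) = (U - 2)*4 = (-2 + U)*4 = -8 + 4*U)
1/((-22*(-43))*M(-5) - 42165) = 1/((-22*(-43))*(-8 + 4*(-5)) - 42165) = 1/(946*(-8 - 20) - 42165) = 1/(946*(-28) - 42165) = 1/(-26488 - 42165) = 1/(-68653) = -1/68653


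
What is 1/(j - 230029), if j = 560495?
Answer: 1/330466 ≈ 3.0260e-6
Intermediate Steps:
1/(j - 230029) = 1/(560495 - 230029) = 1/330466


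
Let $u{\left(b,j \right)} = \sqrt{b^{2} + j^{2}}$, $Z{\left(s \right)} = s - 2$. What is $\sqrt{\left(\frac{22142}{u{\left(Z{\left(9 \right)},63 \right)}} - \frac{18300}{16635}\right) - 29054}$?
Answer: $\frac{\sqrt{-2943399837867426 + 3907795602137 \sqrt{82}}}{318283} \approx 169.43 i$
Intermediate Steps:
$Z{\left(s \right)} = -2 + s$ ($Z{\left(s \right)} = s - 2 = -2 + s$)
$\sqrt{\left(\frac{22142}{u{\left(Z{\left(9 \right)},63 \right)}} - \frac{18300}{16635}\right) - 29054} = \sqrt{\left(\frac{22142}{\sqrt{\left(-2 + 9\right)^{2} + 63^{2}}} - \frac{18300}{16635}\right) - 29054} = \sqrt{\left(\frac{22142}{\sqrt{7^{2} + 3969}} - \frac{1220}{1109}\right) - 29054} = \sqrt{\left(\frac{22142}{\sqrt{49 + 3969}} - \frac{1220}{1109}\right) - 29054} = \sqrt{\left(\frac{22142}{\sqrt{4018}} - \frac{1220}{1109}\right) - 29054} = \sqrt{\left(\frac{22142}{7 \sqrt{82}} - \frac{1220}{1109}\right) - 29054} = \sqrt{\left(22142 \frac{\sqrt{82}}{574} - \frac{1220}{1109}\right) - 29054} = \sqrt{\left(\frac{11071 \sqrt{82}}{287} - \frac{1220}{1109}\right) - 29054} = \sqrt{\left(- \frac{1220}{1109} + \frac{11071 \sqrt{82}}{287}\right) - 29054} = \sqrt{- \frac{32222106}{1109} + \frac{11071 \sqrt{82}}{287}}$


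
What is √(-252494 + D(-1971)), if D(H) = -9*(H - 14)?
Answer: I*√234629 ≈ 484.39*I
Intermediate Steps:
D(H) = 126 - 9*H (D(H) = -9*(-14 + H) = 126 - 9*H)
√(-252494 + D(-1971)) = √(-252494 + (126 - 9*(-1971))) = √(-252494 + (126 + 17739)) = √(-252494 + 17865) = √(-234629) = I*√234629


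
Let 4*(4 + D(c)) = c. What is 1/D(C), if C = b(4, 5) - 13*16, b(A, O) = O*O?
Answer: -4/199 ≈ -0.020101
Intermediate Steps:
b(A, O) = O²
C = -183 (C = 5² - 13*16 = 25 - 208 = -183)
D(c) = -4 + c/4
1/D(C) = 1/(-4 + (¼)*(-183)) = 1/(-4 - 183/4) = 1/(-199/4) = -4/199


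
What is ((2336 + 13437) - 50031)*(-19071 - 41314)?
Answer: 2068669330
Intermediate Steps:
((2336 + 13437) - 50031)*(-19071 - 41314) = (15773 - 50031)*(-60385) = -34258*(-60385) = 2068669330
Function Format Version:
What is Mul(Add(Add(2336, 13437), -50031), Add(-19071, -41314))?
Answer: 2068669330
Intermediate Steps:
Mul(Add(Add(2336, 13437), -50031), Add(-19071, -41314)) = Mul(Add(15773, -50031), -60385) = Mul(-34258, -60385) = 2068669330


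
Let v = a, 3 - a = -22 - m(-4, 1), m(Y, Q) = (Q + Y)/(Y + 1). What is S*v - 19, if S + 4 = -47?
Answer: -1345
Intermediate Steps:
m(Y, Q) = (Q + Y)/(1 + Y)
a = 26 (a = 3 - (-22 - (1 - 4)/(1 - 4)) = 3 - (-22 - (-3)/(-3)) = 3 - (-22 - (-1)*(-3)/3) = 3 - (-22 - 1*1) = 3 - (-22 - 1) = 3 - 1*(-23) = 3 + 23 = 26)
S = -51 (S = -4 - 47 = -51)
v = 26
S*v - 19 = -51*26 - 19 = -1326 - 19 = -1345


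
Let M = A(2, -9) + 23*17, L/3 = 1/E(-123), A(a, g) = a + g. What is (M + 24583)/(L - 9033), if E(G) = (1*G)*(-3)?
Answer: -3070941/1111058 ≈ -2.7640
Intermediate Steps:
E(G) = -3*G (E(G) = G*(-3) = -3*G)
L = 1/123 (L = 3/((-3*(-123))) = 3/369 = 3*(1/369) = 1/123 ≈ 0.0081301)
M = 384 (M = (2 - 9) + 23*17 = -7 + 391 = 384)
(M + 24583)/(L - 9033) = (384 + 24583)/(1/123 - 9033) = 24967/(-1111058/123) = 24967*(-123/1111058) = -3070941/1111058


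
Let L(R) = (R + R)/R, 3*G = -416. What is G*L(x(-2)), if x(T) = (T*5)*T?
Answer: -832/3 ≈ -277.33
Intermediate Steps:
G = -416/3 (G = (1/3)*(-416) = -416/3 ≈ -138.67)
x(T) = 5*T**2 (x(T) = (5*T)*T = 5*T**2)
L(R) = 2 (L(R) = (2*R)/R = 2)
G*L(x(-2)) = -416/3*2 = -832/3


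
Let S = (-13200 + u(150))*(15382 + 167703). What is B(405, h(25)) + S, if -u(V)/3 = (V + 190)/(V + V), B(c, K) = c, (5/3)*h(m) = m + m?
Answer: -2417344084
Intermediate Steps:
h(m) = 6*m/5 (h(m) = 3*(m + m)/5 = 3*(2*m)/5 = 6*m/5)
u(V) = -3*(190 + V)/(2*V) (u(V) = -3*(V + 190)/(V + V) = -3*(190 + V)/(2*V))
S = -2417344489 (S = (-13200 + (-3/2 - 285/150))*(15382 + 167703) = (-13200 + (-3/2 - 285*1/150))*183085 = (-13200 + (-3/2 - 19/10))*183085 = (-13200 - 17/5)*183085 = -66017/5*183085 = -2417344489)
B(405, h(25)) + S = 405 - 2417344489 = -2417344084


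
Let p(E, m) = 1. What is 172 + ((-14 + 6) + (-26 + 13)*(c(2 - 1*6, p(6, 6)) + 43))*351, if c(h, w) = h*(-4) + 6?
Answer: -299231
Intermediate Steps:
c(h, w) = 6 - 4*h (c(h, w) = -4*h + 6 = 6 - 4*h)
172 + ((-14 + 6) + (-26 + 13)*(c(2 - 1*6, p(6, 6)) + 43))*351 = 172 + ((-14 + 6) + (-26 + 13)*((6 - 4*(2 - 1*6)) + 43))*351 = 172 + (-8 - 13*((6 - 4*(2 - 6)) + 43))*351 = 172 + (-8 - 13*((6 - 4*(-4)) + 43))*351 = 172 + (-8 - 13*((6 + 16) + 43))*351 = 172 + (-8 - 13*(22 + 43))*351 = 172 + (-8 - 13*65)*351 = 172 + (-8 - 845)*351 = 172 - 853*351 = 172 - 299403 = -299231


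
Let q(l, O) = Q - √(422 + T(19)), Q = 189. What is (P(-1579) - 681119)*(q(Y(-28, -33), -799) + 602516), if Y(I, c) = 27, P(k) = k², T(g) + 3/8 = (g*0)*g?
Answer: 1092174990010 - 906061*√6746/2 ≈ 1.0921e+12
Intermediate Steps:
T(g) = -3/8 (T(g) = -3/8 + (g*0)*g = -3/8 + 0*g = -3/8 + 0 = -3/8)
q(l, O) = 189 - √6746/4 (q(l, O) = 189 - √(422 - 3/8) = 189 - √(3373/8) = 189 - √6746/4)
(P(-1579) - 681119)*(q(Y(-28, -33), -799) + 602516) = ((-1579)² - 681119)*((189 - √6746/4) + 602516) = (2493241 - 681119)*(602705 - √6746/4) = 1812122*(602705 - √6746/4) = 1092174990010 - 906061*√6746/2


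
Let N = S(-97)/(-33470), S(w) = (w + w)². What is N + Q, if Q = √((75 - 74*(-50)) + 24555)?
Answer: -18818/16735 + √28330 ≈ 167.19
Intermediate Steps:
S(w) = 4*w² (S(w) = (2*w)² = 4*w²)
Q = √28330 (Q = √((75 + 3700) + 24555) = √(3775 + 24555) = √28330 ≈ 168.32)
N = -18818/16735 (N = (4*(-97)²)/(-33470) = (4*9409)*(-1/33470) = 37636*(-1/33470) = -18818/16735 ≈ -1.1245)
N + Q = -18818/16735 + √28330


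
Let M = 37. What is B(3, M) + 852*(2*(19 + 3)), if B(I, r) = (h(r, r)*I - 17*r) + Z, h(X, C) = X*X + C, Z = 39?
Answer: 41116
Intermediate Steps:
h(X, C) = C + X**2 (h(X, C) = X**2 + C = C + X**2)
B(I, r) = 39 - 17*r + I*(r + r**2) (B(I, r) = ((r + r**2)*I - 17*r) + 39 = (I*(r + r**2) - 17*r) + 39 = (-17*r + I*(r + r**2)) + 39 = 39 - 17*r + I*(r + r**2))
B(3, M) + 852*(2*(19 + 3)) = (39 - 17*37 + 3*37*(1 + 37)) + 852*(2*(19 + 3)) = (39 - 629 + 3*37*38) + 852*(2*22) = (39 - 629 + 4218) + 852*44 = 3628 + 37488 = 41116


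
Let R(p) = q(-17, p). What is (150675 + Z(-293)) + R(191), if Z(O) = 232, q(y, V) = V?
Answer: 151098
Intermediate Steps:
R(p) = p
(150675 + Z(-293)) + R(191) = (150675 + 232) + 191 = 150907 + 191 = 151098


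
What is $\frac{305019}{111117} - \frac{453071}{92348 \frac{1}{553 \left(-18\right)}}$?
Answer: $\frac{83525208668415}{1710238786} \approx 48838.0$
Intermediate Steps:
$\frac{305019}{111117} - \frac{453071}{92348 \frac{1}{553 \left(-18\right)}} = 305019 \cdot \frac{1}{111117} - \frac{453071}{92348 \frac{1}{-9954}} = \frac{101673}{37039} - \frac{453071}{92348 \left(- \frac{1}{9954}\right)} = \frac{101673}{37039} - \frac{453071}{- \frac{46174}{4977}} = \frac{101673}{37039} - - \frac{2254934367}{46174} = \frac{101673}{37039} + \frac{2254934367}{46174} = \frac{83525208668415}{1710238786}$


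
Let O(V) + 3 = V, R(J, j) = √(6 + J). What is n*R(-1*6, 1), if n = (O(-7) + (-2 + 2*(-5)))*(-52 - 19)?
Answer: 0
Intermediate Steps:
O(V) = -3 + V
n = 1562 (n = ((-3 - 7) + (-2 + 2*(-5)))*(-52 - 19) = (-10 + (-2 - 10))*(-71) = (-10 - 12)*(-71) = -22*(-71) = 1562)
n*R(-1*6, 1) = 1562*√(6 - 1*6) = 1562*√(6 - 6) = 1562*√0 = 1562*0 = 0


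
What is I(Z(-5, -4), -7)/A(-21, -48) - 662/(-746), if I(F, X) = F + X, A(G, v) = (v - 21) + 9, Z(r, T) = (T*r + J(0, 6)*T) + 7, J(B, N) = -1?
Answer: 909/1865 ≈ 0.48740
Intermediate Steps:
Z(r, T) = 7 - T + T*r (Z(r, T) = (T*r - T) + 7 = (-T + T*r) + 7 = 7 - T + T*r)
A(G, v) = -12 + v (A(G, v) = (-21 + v) + 9 = -12 + v)
I(Z(-5, -4), -7)/A(-21, -48) - 662/(-746) = ((7 - 1*(-4) - 4*(-5)) - 7)/(-12 - 48) - 662/(-746) = ((7 + 4 + 20) - 7)/(-60) - 662*(-1/746) = (31 - 7)*(-1/60) + 331/373 = 24*(-1/60) + 331/373 = -⅖ + 331/373 = 909/1865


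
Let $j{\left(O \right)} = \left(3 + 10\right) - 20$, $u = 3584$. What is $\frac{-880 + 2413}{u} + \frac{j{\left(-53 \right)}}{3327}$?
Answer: $\frac{725029}{1703424} \approx 0.42563$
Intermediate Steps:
$j{\left(O \right)} = -7$ ($j{\left(O \right)} = 13 - 20 = -7$)
$\frac{-880 + 2413}{u} + \frac{j{\left(-53 \right)}}{3327} = \frac{-880 + 2413}{3584} - \frac{7}{3327} = 1533 \cdot \frac{1}{3584} - \frac{7}{3327} = \frac{219}{512} - \frac{7}{3327} = \frac{725029}{1703424}$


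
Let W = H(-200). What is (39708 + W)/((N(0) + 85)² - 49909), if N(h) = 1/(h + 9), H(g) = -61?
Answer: -3211407/3455873 ≈ -0.92926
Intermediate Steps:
W = -61
N(h) = 1/(9 + h)
(39708 + W)/((N(0) + 85)² - 49909) = (39708 - 61)/((1/(9 + 0) + 85)² - 49909) = 39647/((1/9 + 85)² - 49909) = 39647/((⅑ + 85)² - 49909) = 39647/((766/9)² - 49909) = 39647/(586756/81 - 49909) = 39647/(-3455873/81) = 39647*(-81/3455873) = -3211407/3455873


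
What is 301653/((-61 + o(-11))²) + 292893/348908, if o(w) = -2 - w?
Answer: 1559428347/13874224 ≈ 112.40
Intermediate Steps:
301653/((-61 + o(-11))²) + 292893/348908 = 301653/((-61 + (-2 - 1*(-11)))²) + 292893/348908 = 301653/((-61 + (-2 + 11))²) + 292893*(1/348908) = 301653/((-61 + 9)²) + 17229/20524 = 301653/((-52)²) + 17229/20524 = 301653/2704 + 17229/20524 = 1559428347/13874224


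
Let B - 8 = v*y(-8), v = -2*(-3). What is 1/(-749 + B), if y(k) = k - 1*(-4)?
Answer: -1/765 ≈ -0.0013072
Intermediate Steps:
v = 6
y(k) = 4 + k (y(k) = k + 4 = 4 + k)
B = -16 (B = 8 + 6*(4 - 8) = 8 + 6*(-4) = 8 - 24 = -16)
1/(-749 + B) = 1/(-749 - 16) = 1/(-765) = -1/765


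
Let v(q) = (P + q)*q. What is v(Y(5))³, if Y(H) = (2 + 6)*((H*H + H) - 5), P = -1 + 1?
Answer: 64000000000000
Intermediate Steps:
P = 0
Y(H) = -40 + 8*H + 8*H² (Y(H) = 8*((H² + H) - 5) = 8*((H + H²) - 5) = 8*(-5 + H + H²) = -40 + 8*H + 8*H²)
v(q) = q² (v(q) = (0 + q)*q = q*q = q²)
v(Y(5))³ = ((-40 + 8*5 + 8*5²)²)³ = ((-40 + 40 + 8*25)²)³ = ((-40 + 40 + 200)²)³ = (200²)³ = 40000³ = 64000000000000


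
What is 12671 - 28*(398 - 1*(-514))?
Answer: -12865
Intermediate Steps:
12671 - 28*(398 - 1*(-514)) = 12671 - 28*(398 + 514) = 12671 - 28*912 = 12671 - 1*25536 = 12671 - 25536 = -12865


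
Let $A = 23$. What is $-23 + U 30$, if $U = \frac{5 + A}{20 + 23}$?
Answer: $- \frac{149}{43} \approx -3.4651$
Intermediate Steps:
$U = \frac{28}{43}$ ($U = \frac{5 + 23}{20 + 23} = \frac{28}{43} \approx 0.65116$)
$-23 + U 30 = -23 + \frac{28}{43} \cdot 30 = -23 + \frac{840}{43} = - \frac{149}{43}$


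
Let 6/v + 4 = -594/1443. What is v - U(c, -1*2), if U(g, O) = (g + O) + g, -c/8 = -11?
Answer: -186057/1061 ≈ -175.36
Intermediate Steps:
c = 88 (c = -8*(-11) = 88)
U(g, O) = O + 2*g (U(g, O) = (O + g) + g = O + 2*g)
v = -1443/1061 (v = 6/(-4 - 594/1443) = 6/(-4 - 594*1/1443) = 6/(-4 - 198/481) = 6/(-2122/481) = 6*(-481/2122) = -1443/1061 ≈ -1.3600)
v - U(c, -1*2) = -1443/1061 - (-1*2 + 2*88) = -1443/1061 - (-2 + 176) = -1443/1061 - 1*174 = -1443/1061 - 174 = -186057/1061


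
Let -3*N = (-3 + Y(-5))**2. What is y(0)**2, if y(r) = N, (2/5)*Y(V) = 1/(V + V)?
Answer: 28561/2304 ≈ 12.396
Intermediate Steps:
Y(V) = 5/(4*V) (Y(V) = 5/(2*(V + V)) = 5/(2*((2*V))) = 5*(1/(2*V))/2 = 5/(4*V))
N = -169/48 (N = -(-3 + (5/4)/(-5))**2/3 = -(-3 + (5/4)*(-1/5))**2/3 = -(-3 - 1/4)**2/3 = -(-13/4)**2/3 = -1/3*169/16 = -169/48 ≈ -3.5208)
y(r) = -169/48
y(0)**2 = (-169/48)**2 = 28561/2304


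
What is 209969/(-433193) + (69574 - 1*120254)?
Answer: -21954431209/433193 ≈ -50681.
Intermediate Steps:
209969/(-433193) + (69574 - 1*120254) = 209969*(-1/433193) + (69574 - 120254) = -209969/433193 - 50680 = -21954431209/433193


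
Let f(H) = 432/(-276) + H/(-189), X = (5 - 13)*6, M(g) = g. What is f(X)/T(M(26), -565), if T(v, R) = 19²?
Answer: -100/27531 ≈ -0.0036323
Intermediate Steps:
X = -48 (X = -8*6 = -48)
T(v, R) = 361
f(H) = -36/23 - H/189 (f(H) = 432*(-1/276) + H*(-1/189) = -36/23 - H/189)
f(X)/T(M(26), -565) = (-36/23 - 1/189*(-48))/361 = (-36/23 + 16/63)*(1/361) = -1900/1449*1/361 = -100/27531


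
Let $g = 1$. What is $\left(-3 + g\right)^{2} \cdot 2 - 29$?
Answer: $-21$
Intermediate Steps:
$\left(-3 + g\right)^{2} \cdot 2 - 29 = \left(-3 + 1\right)^{2} \cdot 2 - 29 = \left(-2\right)^{2} \cdot 2 - 29 = 4 \cdot 2 - 29 = 8 - 29 = -21$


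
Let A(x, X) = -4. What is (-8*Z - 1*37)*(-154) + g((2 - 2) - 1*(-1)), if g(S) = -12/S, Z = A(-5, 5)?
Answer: 758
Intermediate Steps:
Z = -4
(-8*Z - 1*37)*(-154) + g((2 - 2) - 1*(-1)) = (-8*(-4) - 1*37)*(-154) - 12/((2 - 2) - 1*(-1)) = (32 - 37)*(-154) - 12/(0 + 1) = -5*(-154) - 12/1 = 770 - 12*1 = 770 - 12 = 758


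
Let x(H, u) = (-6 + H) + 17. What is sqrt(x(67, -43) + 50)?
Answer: 8*sqrt(2) ≈ 11.314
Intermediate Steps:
x(H, u) = 11 + H
sqrt(x(67, -43) + 50) = sqrt((11 + 67) + 50) = sqrt(78 + 50) = sqrt(128) = 8*sqrt(2)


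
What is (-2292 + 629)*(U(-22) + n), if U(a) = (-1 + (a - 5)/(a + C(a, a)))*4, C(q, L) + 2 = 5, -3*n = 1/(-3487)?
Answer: -556724173/198759 ≈ -2801.0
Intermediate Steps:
n = 1/10461 (n = -⅓/(-3487) = -⅓*(-1/3487) = 1/10461 ≈ 9.5593e-5)
C(q, L) = 3 (C(q, L) = -2 + 5 = 3)
U(a) = -4 + 4*(-5 + a)/(3 + a) (U(a) = (-1 + (a - 5)/(a + 3))*4 = (-1 + (-5 + a)/(3 + a))*4 = -4 + 4*(-5 + a)/(3 + a))
(-2292 + 629)*(U(-22) + n) = (-2292 + 629)*(-32/(3 - 22) + 1/10461) = -1663*(-32/(-19) + 1/10461) = -1663*(-32*(-1/19) + 1/10461) = -1663*(32/19 + 1/10461) = -1663*334771/198759 = -556724173/198759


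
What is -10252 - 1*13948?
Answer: -24200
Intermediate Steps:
-10252 - 1*13948 = -10252 - 13948 = -24200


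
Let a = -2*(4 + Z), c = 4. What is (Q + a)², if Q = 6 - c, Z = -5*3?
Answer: 576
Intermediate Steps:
Z = -15
Q = 2 (Q = 6 - 1*4 = 6 - 4 = 2)
a = 22 (a = -2*(4 - 15) = -2*(-11) = 22)
(Q + a)² = (2 + 22)² = 24² = 576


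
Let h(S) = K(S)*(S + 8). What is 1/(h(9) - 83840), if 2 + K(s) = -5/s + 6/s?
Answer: -9/754849 ≈ -1.1923e-5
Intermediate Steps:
K(s) = -2 + 1/s (K(s) = -2 + (-5/s + 6/s) = -2 + 1/s)
h(S) = (-2 + 1/S)*(8 + S) (h(S) = (-2 + 1/S)*(S + 8) = (-2 + 1/S)*(8 + S))
1/(h(9) - 83840) = 1/((-15 - 2*9 + 8/9) - 83840) = 1/((-15 - 18 + 8*(1/9)) - 83840) = 1/((-15 - 18 + 8/9) - 83840) = 1/(-289/9 - 83840) = 1/(-754849/9) = -9/754849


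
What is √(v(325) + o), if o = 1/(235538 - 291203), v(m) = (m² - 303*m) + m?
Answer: √2573552980690/18555 ≈ 86.458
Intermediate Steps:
v(m) = m² - 302*m
o = -1/55665 (o = 1/(-55665) = -1/55665 ≈ -1.7965e-5)
√(v(325) + o) = √(325*(-302 + 325) - 1/55665) = √(325*23 - 1/55665) = √(7475 - 1/55665) = √(416095874/55665) = √2573552980690/18555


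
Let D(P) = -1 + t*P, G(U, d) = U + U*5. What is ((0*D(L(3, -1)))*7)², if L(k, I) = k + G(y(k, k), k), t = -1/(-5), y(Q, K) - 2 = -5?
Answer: 0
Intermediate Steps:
y(Q, K) = -3 (y(Q, K) = 2 - 5 = -3)
G(U, d) = 6*U (G(U, d) = U + 5*U = 6*U)
t = ⅕ (t = -1*(-⅕) = ⅕ ≈ 0.20000)
L(k, I) = -18 + k (L(k, I) = k + 6*(-3) = k - 18 = -18 + k)
D(P) = -1 + P/5
((0*D(L(3, -1)))*7)² = ((0*(-1 + (-18 + 3)/5))*7)² = ((0*(-1 + (⅕)*(-15)))*7)² = ((0*(-1 - 3))*7)² = ((0*(-4))*7)² = (0*7)² = 0² = 0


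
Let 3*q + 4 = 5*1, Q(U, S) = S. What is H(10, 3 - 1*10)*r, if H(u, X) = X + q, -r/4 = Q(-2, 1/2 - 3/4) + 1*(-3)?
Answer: -260/3 ≈ -86.667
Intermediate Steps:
r = 13 (r = -4*((1/2 - 3/4) + 1*(-3)) = -4*((1*(½) - 3*¼) - 3) = -4*((½ - ¾) - 3) = -4*(-¼ - 3) = -4*(-13/4) = 13)
q = ⅓ (q = -4/3 + (5*1)/3 = -4/3 + (⅓)*5 = -4/3 + 5/3 = ⅓ ≈ 0.33333)
H(u, X) = ⅓ + X (H(u, X) = X + ⅓ = ⅓ + X)
H(10, 3 - 1*10)*r = (⅓ + (3 - 1*10))*13 = (⅓ + (3 - 10))*13 = (⅓ - 7)*13 = -20/3*13 = -260/3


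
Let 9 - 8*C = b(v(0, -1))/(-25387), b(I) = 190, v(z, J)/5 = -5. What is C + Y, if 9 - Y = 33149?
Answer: -6730372767/203096 ≈ -33139.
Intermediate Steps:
Y = -33140 (Y = 9 - 1*33149 = 9 - 33149 = -33140)
v(z, J) = -25 (v(z, J) = 5*(-5) = -25)
C = 228673/203096 (C = 9/8 - 95/(4*(-25387)) = 9/8 - 95*(-1)/(4*25387) = 9/8 - ⅛*(-190/25387) = 9/8 + 95/101548 = 228673/203096 ≈ 1.1259)
C + Y = 228673/203096 - 33140 = -6730372767/203096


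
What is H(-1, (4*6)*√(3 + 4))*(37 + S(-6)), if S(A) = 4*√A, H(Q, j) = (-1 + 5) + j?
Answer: 4*(1 + 6*√7)*(37 + 4*I*√6) ≈ 2497.4 + 661.34*I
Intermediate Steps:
H(Q, j) = 4 + j
H(-1, (4*6)*√(3 + 4))*(37 + S(-6)) = (4 + (4*6)*√(3 + 4))*(37 + 4*√(-6)) = (4 + 24*√7)*(37 + 4*(I*√6)) = (4 + 24*√7)*(37 + 4*I*√6)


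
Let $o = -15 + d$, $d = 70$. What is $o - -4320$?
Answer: $4375$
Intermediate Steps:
$o = 55$ ($o = -15 + 70 = 55$)
$o - -4320 = 55 - -4320 = 55 + 4320 = 4375$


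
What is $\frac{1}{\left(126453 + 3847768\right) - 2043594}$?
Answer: $\frac{1}{1930627} \approx 5.1797 \cdot 10^{-7}$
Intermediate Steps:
$\frac{1}{\left(126453 + 3847768\right) - 2043594} = \frac{1}{3974221 - 2043594} = \frac{1}{1930627}$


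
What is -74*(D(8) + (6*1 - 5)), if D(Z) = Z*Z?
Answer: -4810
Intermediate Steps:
D(Z) = Z**2
-74*(D(8) + (6*1 - 5)) = -74*(8**2 + (6*1 - 5)) = -74*(64 + (6 - 5)) = -74*(64 + 1) = -74*65 = -4810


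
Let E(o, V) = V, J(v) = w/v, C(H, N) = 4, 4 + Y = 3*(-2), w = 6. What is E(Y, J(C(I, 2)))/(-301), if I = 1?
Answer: -3/602 ≈ -0.0049834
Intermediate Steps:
Y = -10 (Y = -4 + 3*(-2) = -4 - 6 = -10)
J(v) = 6/v
E(Y, J(C(I, 2)))/(-301) = (6/4)/(-301) = (6*(¼))*(-1/301) = (3/2)*(-1/301) = -3/602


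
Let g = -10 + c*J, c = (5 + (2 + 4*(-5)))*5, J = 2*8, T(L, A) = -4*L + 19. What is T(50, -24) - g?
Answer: 869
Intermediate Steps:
T(L, A) = 19 - 4*L
J = 16
c = -65 (c = (5 + (2 - 20))*5 = (5 - 18)*5 = -13*5 = -65)
g = -1050 (g = -10 - 65*16 = -10 - 1040 = -1050)
T(50, -24) - g = (19 - 4*50) - 1*(-1050) = (19 - 200) + 1050 = -181 + 1050 = 869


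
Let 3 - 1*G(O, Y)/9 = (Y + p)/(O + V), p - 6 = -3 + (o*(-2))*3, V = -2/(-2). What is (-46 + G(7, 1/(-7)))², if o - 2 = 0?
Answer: 3721/49 ≈ 75.939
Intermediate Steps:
o = 2 (o = 2 + 0 = 2)
V = 1 (V = -2*(-½) = 1)
p = -9 (p = 6 + (-3 + (2*(-2))*3) = 6 + (-3 - 4*3) = 6 + (-3 - 12) = 6 - 15 = -9)
G(O, Y) = 27 - 9*(-9 + Y)/(1 + O) (G(O, Y) = 27 - 9*(Y - 9)/(O + 1) = 27 - 9*(-9 + Y)/(1 + O))
(-46 + G(7, 1/(-7)))² = (-46 + 9*(12 - 1/(-7) + 3*7)/(1 + 7))² = (-46 + 9*(12 - 1*(-⅐) + 21)/8)² = (-46 + 9*(⅛)*(12 + ⅐ + 21))² = (-46 + 9*(⅛)*(232/7))² = (-46 + 261/7)² = (-61/7)² = 3721/49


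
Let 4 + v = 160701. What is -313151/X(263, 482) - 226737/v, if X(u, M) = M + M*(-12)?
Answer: 49120266673/852015494 ≈ 57.652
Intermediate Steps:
v = 160697 (v = -4 + 160701 = 160697)
X(u, M) = -11*M (X(u, M) = M - 12*M = -11*M)
-313151/X(263, 482) - 226737/v = -313151/((-11*482)) - 226737/160697 = -313151/(-5302) - 226737*1/160697 = -313151*(-1/5302) - 226737/160697 = 313151/5302 - 226737/160697 = 49120266673/852015494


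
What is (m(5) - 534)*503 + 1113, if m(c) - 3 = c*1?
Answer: -263465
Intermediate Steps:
m(c) = 3 + c (m(c) = 3 + c*1 = 3 + c)
(m(5) - 534)*503 + 1113 = ((3 + 5) - 534)*503 + 1113 = (8 - 534)*503 + 1113 = -526*503 + 1113 = -264578 + 1113 = -263465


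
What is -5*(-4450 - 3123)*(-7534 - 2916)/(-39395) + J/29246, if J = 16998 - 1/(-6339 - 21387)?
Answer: 64174585413778171/6388880941884 ≈ 10045.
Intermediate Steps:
J = 471286549/27726 (J = 16998 - 1/(-27726) = 16998 - 1*(-1/27726) = 16998 + 1/27726 = 471286549/27726 ≈ 16998.)
-5*(-4450 - 3123)*(-7534 - 2916)/(-39395) + J/29246 = -5*(-4450 - 3123)*(-7534 - 2916)/(-39395) + (471286549/27726)/29246 = -(-37865)*(-10450)*(-1/39395) + (471286549/27726)*(1/29246) = -5*79137850*(-1/39395) + 471286549/810874596 = -395689250*(-1/39395) + 471286549/810874596 = 79137850/7879 + 471286549/810874596 = 64174585413778171/6388880941884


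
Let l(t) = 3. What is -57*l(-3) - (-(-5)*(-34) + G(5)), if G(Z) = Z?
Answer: -6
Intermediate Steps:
-57*l(-3) - (-(-5)*(-34) + G(5)) = -57*3 - (-(-5)*(-34) + 5) = -171 - (-5*34 + 5) = -171 - (-170 + 5) = -171 - 1*(-165) = -171 + 165 = -6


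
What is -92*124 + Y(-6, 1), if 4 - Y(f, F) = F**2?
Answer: -11405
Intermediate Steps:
Y(f, F) = 4 - F**2
-92*124 + Y(-6, 1) = -92*124 + (4 - 1*1**2) = -11408 + (4 - 1*1) = -11408 + (4 - 1) = -11408 + 3 = -11405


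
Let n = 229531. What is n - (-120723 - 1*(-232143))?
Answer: 118111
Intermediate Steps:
n - (-120723 - 1*(-232143)) = 229531 - (-120723 - 1*(-232143)) = 229531 - (-120723 + 232143) = 229531 - 1*111420 = 229531 - 111420 = 118111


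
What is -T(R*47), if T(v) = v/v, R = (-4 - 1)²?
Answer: -1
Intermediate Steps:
R = 25 (R = (-5)² = 25)
T(v) = 1
-T(R*47) = -1*1 = -1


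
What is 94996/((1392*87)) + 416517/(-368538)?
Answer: -643009955/1859642748 ≈ -0.34577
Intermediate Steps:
94996/((1392*87)) + 416517/(-368538) = 94996/121104 + 416517*(-1/368538) = 94996*(1/121104) - 138839/122846 = 23749/30276 - 138839/122846 = -643009955/1859642748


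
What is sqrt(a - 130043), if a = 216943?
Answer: 10*sqrt(869) ≈ 294.79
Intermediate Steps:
sqrt(a - 130043) = sqrt(216943 - 130043) = sqrt(86900) = 10*sqrt(869)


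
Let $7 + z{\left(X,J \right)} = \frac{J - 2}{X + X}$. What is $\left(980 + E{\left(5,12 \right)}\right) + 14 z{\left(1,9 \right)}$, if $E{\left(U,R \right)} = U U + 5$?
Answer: $961$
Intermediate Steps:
$z{\left(X,J \right)} = -7 + \frac{-2 + J}{2 X}$ ($z{\left(X,J \right)} = -7 + \frac{J - 2}{X + X} = -7 + \frac{-2 + J}{2 X}$)
$E{\left(U,R \right)} = 5 + U^{2}$ ($E{\left(U,R \right)} = U^{2} + 5 = 5 + U^{2}$)
$\left(980 + E{\left(5,12 \right)}\right) + 14 z{\left(1,9 \right)} = \left(980 + \left(5 + 5^{2}\right)\right) + 14 \frac{-2 + 9 - 14}{2 \cdot 1} = \left(980 + \left(5 + 25\right)\right) + 14 \cdot \frac{1}{2} \cdot 1 \left(-2 + 9 - 14\right) = \left(980 + 30\right) + 14 \cdot \frac{1}{2} \cdot 1 \left(-7\right) = 1010 + 14 \left(- \frac{7}{2}\right) = 1010 - 49 = 961$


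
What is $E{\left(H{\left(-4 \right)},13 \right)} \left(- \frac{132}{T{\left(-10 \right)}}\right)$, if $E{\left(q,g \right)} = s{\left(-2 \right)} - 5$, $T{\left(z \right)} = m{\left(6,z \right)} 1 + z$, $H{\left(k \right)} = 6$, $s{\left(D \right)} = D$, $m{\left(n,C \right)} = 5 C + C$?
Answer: $- \frac{66}{5} \approx -13.2$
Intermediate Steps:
$m{\left(n,C \right)} = 6 C$
$T{\left(z \right)} = 7 z$ ($T{\left(z \right)} = 6 z 1 + z = 6 z + z = 7 z$)
$E{\left(q,g \right)} = -7$ ($E{\left(q,g \right)} = -2 - 5 = -7$)
$E{\left(H{\left(-4 \right)},13 \right)} \left(- \frac{132}{T{\left(-10 \right)}}\right) = - 7 \left(- \frac{132}{7 \left(-10\right)}\right) = - 7 \left(- \frac{132}{-70}\right) = - 7 \left(\left(-132\right) \left(- \frac{1}{70}\right)\right) = \left(-7\right) \frac{66}{35} = - \frac{66}{5}$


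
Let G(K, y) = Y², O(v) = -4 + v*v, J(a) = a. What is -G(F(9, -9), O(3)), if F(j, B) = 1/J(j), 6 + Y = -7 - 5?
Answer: -324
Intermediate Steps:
Y = -18 (Y = -6 + (-7 - 5) = -6 - 12 = -18)
F(j, B) = 1/j
O(v) = -4 + v²
G(K, y) = 324 (G(K, y) = (-18)² = 324)
-G(F(9, -9), O(3)) = -1*324 = -324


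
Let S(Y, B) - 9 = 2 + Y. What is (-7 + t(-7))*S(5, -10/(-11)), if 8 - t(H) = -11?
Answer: 192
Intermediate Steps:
t(H) = 19 (t(H) = 8 - 1*(-11) = 8 + 11 = 19)
S(Y, B) = 11 + Y (S(Y, B) = 9 + (2 + Y) = 11 + Y)
(-7 + t(-7))*S(5, -10/(-11)) = (-7 + 19)*(11 + 5) = 12*16 = 192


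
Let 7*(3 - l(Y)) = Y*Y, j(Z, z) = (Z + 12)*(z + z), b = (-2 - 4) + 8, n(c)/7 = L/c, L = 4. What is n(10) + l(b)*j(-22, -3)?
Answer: 5198/35 ≈ 148.51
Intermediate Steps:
n(c) = 28/c (n(c) = 7*(4/c) = 28/c)
b = 2 (b = -6 + 8 = 2)
j(Z, z) = 2*z*(12 + Z) (j(Z, z) = (12 + Z)*(2*z) = 2*z*(12 + Z))
l(Y) = 3 - Y²/7 (l(Y) = 3 - Y*Y/7 = 3 - Y²/7)
n(10) + l(b)*j(-22, -3) = 28/10 + (3 - ⅐*2²)*(2*(-3)*(12 - 22)) = 28*(⅒) + (3 - ⅐*4)*(2*(-3)*(-10)) = 14/5 + (3 - 4/7)*60 = 14/5 + (17/7)*60 = 14/5 + 1020/7 = 5198/35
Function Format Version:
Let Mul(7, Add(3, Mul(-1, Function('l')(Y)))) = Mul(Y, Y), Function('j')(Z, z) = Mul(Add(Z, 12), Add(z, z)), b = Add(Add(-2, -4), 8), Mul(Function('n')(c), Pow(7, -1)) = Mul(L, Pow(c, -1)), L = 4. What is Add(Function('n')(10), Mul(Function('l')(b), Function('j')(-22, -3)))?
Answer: Rational(5198, 35) ≈ 148.51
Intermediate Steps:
Function('n')(c) = Mul(28, Pow(c, -1)) (Function('n')(c) = Mul(7, Mul(4, Pow(c, -1))) = Mul(28, Pow(c, -1)))
b = 2 (b = Add(-6, 8) = 2)
Function('j')(Z, z) = Mul(2, z, Add(12, Z)) (Function('j')(Z, z) = Mul(Add(12, Z), Mul(2, z)) = Mul(2, z, Add(12, Z)))
Function('l')(Y) = Add(3, Mul(Rational(-1, 7), Pow(Y, 2))) (Function('l')(Y) = Add(3, Mul(Rational(-1, 7), Mul(Y, Y))) = Add(3, Mul(Rational(-1, 7), Pow(Y, 2))))
Add(Function('n')(10), Mul(Function('l')(b), Function('j')(-22, -3))) = Add(Mul(28, Pow(10, -1)), Mul(Add(3, Mul(Rational(-1, 7), Pow(2, 2))), Mul(2, -3, Add(12, -22)))) = Add(Mul(28, Rational(1, 10)), Mul(Add(3, Mul(Rational(-1, 7), 4)), Mul(2, -3, -10))) = Add(Rational(14, 5), Mul(Add(3, Rational(-4, 7)), 60)) = Add(Rational(14, 5), Mul(Rational(17, 7), 60)) = Add(Rational(14, 5), Rational(1020, 7)) = Rational(5198, 35)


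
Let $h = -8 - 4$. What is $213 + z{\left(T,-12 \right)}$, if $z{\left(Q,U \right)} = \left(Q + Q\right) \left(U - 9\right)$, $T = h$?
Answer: $717$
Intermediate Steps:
$h = -12$ ($h = -8 - 4 = -12$)
$T = -12$
$z{\left(Q,U \right)} = 2 Q \left(-9 + U\right)$
$213 + z{\left(T,-12 \right)} = 213 + 2 \left(-12\right) \left(-9 - 12\right) = 213 + 2 \left(-12\right) \left(-21\right) = 213 + 504 = 717$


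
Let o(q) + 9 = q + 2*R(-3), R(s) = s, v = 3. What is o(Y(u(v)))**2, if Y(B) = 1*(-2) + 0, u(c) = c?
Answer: 289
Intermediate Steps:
Y(B) = -2 (Y(B) = -2 + 0 = -2)
o(q) = -15 + q (o(q) = -9 + (q + 2*(-3)) = -9 + (q - 6) = -9 + (-6 + q) = -15 + q)
o(Y(u(v)))**2 = (-15 - 2)**2 = (-17)**2 = 289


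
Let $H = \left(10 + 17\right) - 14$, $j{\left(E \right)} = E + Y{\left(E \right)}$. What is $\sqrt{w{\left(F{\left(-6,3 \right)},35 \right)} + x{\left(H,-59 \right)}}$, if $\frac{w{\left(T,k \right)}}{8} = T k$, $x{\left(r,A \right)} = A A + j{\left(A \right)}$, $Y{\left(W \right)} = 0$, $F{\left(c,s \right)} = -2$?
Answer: $3 \sqrt{318} \approx 53.498$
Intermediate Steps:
$j{\left(E \right)} = E$ ($j{\left(E \right)} = E + 0 = E$)
$H = 13$ ($H = 27 - 14 = 13$)
$x{\left(r,A \right)} = A + A^{2}$ ($x{\left(r,A \right)} = A A + A = A^{2} + A = A + A^{2}$)
$w{\left(T,k \right)} = 8 T k$
$\sqrt{w{\left(F{\left(-6,3 \right)},35 \right)} + x{\left(H,-59 \right)}} = \sqrt{8 \left(-2\right) 35 - 59 \left(1 - 59\right)} = \sqrt{-560 - -3422} = \sqrt{-560 + 3422} = \sqrt{2862} = 3 \sqrt{318}$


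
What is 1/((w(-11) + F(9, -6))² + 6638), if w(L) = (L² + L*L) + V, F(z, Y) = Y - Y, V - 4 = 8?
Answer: 1/71154 ≈ 1.4054e-5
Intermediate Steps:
V = 12 (V = 4 + 8 = 12)
F(z, Y) = 0
w(L) = 12 + 2*L² (w(L) = (L² + L*L) + 12 = (L² + L²) + 12 = 2*L² + 12 = 12 + 2*L²)
1/((w(-11) + F(9, -6))² + 6638) = 1/(((12 + 2*(-11)²) + 0)² + 6638) = 1/(((12 + 2*121) + 0)² + 6638) = 1/(((12 + 242) + 0)² + 6638) = 1/((254 + 0)² + 6638) = 1/(254² + 6638) = 1/(64516 + 6638) = 1/71154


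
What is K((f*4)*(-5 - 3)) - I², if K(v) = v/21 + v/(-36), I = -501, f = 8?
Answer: -15813383/63 ≈ -2.5101e+5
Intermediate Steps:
K(v) = 5*v/252 (K(v) = v*(1/21) + v*(-1/36) = v/21 - v/36 = 5*v/252)
K((f*4)*(-5 - 3)) - I² = 5*((8*4)*(-5 - 3))/252 - 1*(-501)² = 5*(32*(-8))/252 - 1*251001 = (5/252)*(-256) - 251001 = -320/63 - 251001 = -15813383/63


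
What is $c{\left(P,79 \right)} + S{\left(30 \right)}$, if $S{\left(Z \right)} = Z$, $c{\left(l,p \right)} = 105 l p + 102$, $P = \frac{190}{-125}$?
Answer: $- \frac{62382}{5} \approx -12476.0$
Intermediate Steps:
$P = - \frac{38}{25}$ ($P = 190 \left(- \frac{1}{125}\right) = - \frac{38}{25} \approx -1.52$)
$c{\left(l,p \right)} = 102 + 105 l p$ ($c{\left(l,p \right)} = 105 l p + 102 = 102 + 105 l p$)
$c{\left(P,79 \right)} + S{\left(30 \right)} = \left(102 + 105 \left(- \frac{38}{25}\right) 79\right) + 30 = \left(102 - \frac{63042}{5}\right) + 30 = - \frac{62532}{5} + 30 = - \frac{62382}{5}$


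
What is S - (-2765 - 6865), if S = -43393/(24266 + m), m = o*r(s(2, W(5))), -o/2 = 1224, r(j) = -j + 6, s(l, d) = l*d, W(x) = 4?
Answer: 40112381/4166 ≈ 9628.5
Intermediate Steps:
s(l, d) = d*l
r(j) = 6 - j
o = -2448 (o = -2*1224 = -2448)
m = 4896 (m = -2448*(6 - 4*2) = -2448*(6 - 1*8) = -2448*(6 - 8) = -2448*(-2) = 4896)
S = -6199/4166 (S = -43393/(24266 + 4896) = -43393/29162 = -43393*1/29162 = -6199/4166 ≈ -1.4880)
S - (-2765 - 6865) = -6199/4166 - (-2765 - 6865) = -6199/4166 - 1*(-9630) = -6199/4166 + 9630 = 40112381/4166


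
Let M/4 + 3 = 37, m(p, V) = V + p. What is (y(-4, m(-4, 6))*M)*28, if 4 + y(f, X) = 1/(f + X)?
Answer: -17136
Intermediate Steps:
M = 136 (M = -12 + 4*37 = -12 + 148 = 136)
y(f, X) = -4 + 1/(X + f) (y(f, X) = -4 + 1/(f + X) = -4 + 1/(X + f))
(y(-4, m(-4, 6))*M)*28 = (((1 - 4*(6 - 4) - 4*(-4))/((6 - 4) - 4))*136)*28 = (((1 - 4*2 + 16)/(2 - 4))*136)*28 = (((1 - 8 + 16)/(-2))*136)*28 = (-1/2*9*136)*28 = -9/2*136*28 = -612*28 = -17136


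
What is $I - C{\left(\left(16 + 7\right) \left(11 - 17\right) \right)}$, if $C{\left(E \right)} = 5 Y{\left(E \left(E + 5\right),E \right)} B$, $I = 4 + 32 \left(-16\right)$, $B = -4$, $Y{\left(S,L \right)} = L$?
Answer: $-3268$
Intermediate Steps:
$I = -508$ ($I = 4 - 512 = -508$)
$C{\left(E \right)} = - 20 E$ ($C{\left(E \right)} = 5 E \left(-4\right) = - 20 E$)
$I - C{\left(\left(16 + 7\right) \left(11 - 17\right) \right)} = -508 - - 20 \left(16 + 7\right) \left(11 - 17\right) = -508 - - 20 \cdot 23 \left(-6\right) = -508 - \left(-20\right) \left(-138\right) = -508 - 2760 = -3268$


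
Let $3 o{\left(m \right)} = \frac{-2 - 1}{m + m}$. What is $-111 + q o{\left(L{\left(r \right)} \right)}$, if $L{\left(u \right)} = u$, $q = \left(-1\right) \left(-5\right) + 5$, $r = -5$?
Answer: $-110$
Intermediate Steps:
$q = 10$ ($q = 5 + 5 = 10$)
$o{\left(m \right)} = - \frac{1}{2 m}$ ($o{\left(m \right)} = \frac{\left(-2 - 1\right) \frac{1}{m + m}}{3} = \frac{\left(-3\right) \frac{1}{2 m}}{3} = \frac{\left(- \frac{3}{2}\right) \frac{1}{m}}{3} = - \frac{1}{2 m}$)
$-111 + q o{\left(L{\left(r \right)} \right)} = -111 + 10 \left(- \frac{1}{2 \left(-5\right)}\right) = -111 + 10 \left(\left(- \frac{1}{2}\right) \left(- \frac{1}{5}\right)\right) = -111 + 10 \cdot \frac{1}{10} = -111 + 1 = -110$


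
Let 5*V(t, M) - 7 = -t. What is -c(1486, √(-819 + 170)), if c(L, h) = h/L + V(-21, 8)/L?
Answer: -14/3715 - I*√649/1486 ≈ -0.0037685 - 0.017144*I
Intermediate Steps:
V(t, M) = 7/5 - t/5 (V(t, M) = 7/5 + (-t)/5 = 7/5 - t/5)
c(L, h) = 28/(5*L) + h/L (c(L, h) = h/L + (7/5 - ⅕*(-21))/L = h/L + (7/5 + 21/5)/L = h/L + 28/(5*L) = 28/(5*L) + h/L)
-c(1486, √(-819 + 170)) = -(28/5 + √(-819 + 170))/1486 = -(28/5 + √(-649))/1486 = -(28/5 + I*√649)/1486 = -(14/3715 + I*√649/1486) = -14/3715 - I*√649/1486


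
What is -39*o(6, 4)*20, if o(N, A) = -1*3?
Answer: 2340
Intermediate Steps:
o(N, A) = -3
-39*o(6, 4)*20 = -39*(-3)*20 = 117*20 = 2340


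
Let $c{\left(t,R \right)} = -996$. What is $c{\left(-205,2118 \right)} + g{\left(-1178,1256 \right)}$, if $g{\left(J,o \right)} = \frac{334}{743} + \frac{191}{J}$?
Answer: $- \frac{871501445}{875254} \approx -995.71$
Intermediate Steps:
$g{\left(J,o \right)} = \frac{334}{743} + \frac{191}{J}$ ($g{\left(J,o \right)} = 334 \cdot \frac{1}{743} + \frac{191}{J} = \frac{334}{743} + \frac{191}{J}$)
$c{\left(-205,2118 \right)} + g{\left(-1178,1256 \right)} = -996 + \left(\frac{334}{743} + \frac{191}{-1178}\right) = -996 + \left(\frac{334}{743} + 191 \left(- \frac{1}{1178}\right)\right) = -996 + \left(\frac{334}{743} - \frac{191}{1178}\right) = -996 + \frac{251539}{875254} = - \frac{871501445}{875254}$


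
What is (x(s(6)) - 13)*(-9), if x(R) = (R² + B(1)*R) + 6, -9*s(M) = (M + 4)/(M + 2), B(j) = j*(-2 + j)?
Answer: 8867/144 ≈ 61.576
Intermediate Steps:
s(M) = -(4 + M)/(9*(2 + M)) (s(M) = -(M + 4)/(9*(M + 2)) = -(4 + M)/(9*(2 + M)))
x(R) = 6 + R² - R (x(R) = (R² + (1*(-2 + 1))*R) + 6 = (R² + (1*(-1))*R) + 6 = (R² - R) + 6 = 6 + R² - R)
(x(s(6)) - 13)*(-9) = ((6 + ((-4 - 1*6)/(9*(2 + 6)))² - (-4 - 1*6)/(9*(2 + 6))) - 13)*(-9) = ((6 + ((⅑)*(-4 - 6)/8)² - (-4 - 6)/(9*8)) - 13)*(-9) = ((6 + ((⅑)*(⅛)*(-10))² - (-10)/(9*8)) - 13)*(-9) = ((6 + (-5/36)² - 1*(-5/36)) - 13)*(-9) = ((6 + 25/1296 + 5/36) - 13)*(-9) = (7981/1296 - 13)*(-9) = -8867/1296*(-9) = 8867/144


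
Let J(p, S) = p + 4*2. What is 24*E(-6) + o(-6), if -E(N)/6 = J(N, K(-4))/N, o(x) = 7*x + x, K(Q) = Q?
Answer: 0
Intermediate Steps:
J(p, S) = 8 + p (J(p, S) = p + 8 = 8 + p)
o(x) = 8*x
E(N) = -6*(8 + N)/N
24*E(-6) + o(-6) = 24*(-6 - 48/(-6)) + 8*(-6) = 24*(-6 - 48*(-1/6)) - 48 = 24*(-6 + 8) - 48 = 24*2 - 48 = 48 - 48 = 0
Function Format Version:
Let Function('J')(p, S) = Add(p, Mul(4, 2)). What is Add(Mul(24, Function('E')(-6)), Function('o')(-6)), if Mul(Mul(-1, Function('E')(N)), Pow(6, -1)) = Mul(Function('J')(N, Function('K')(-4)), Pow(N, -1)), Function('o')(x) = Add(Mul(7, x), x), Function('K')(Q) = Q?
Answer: 0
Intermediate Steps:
Function('J')(p, S) = Add(8, p) (Function('J')(p, S) = Add(p, 8) = Add(8, p))
Function('o')(x) = Mul(8, x)
Function('E')(N) = Mul(-6, Pow(N, -1), Add(8, N)) (Function('E')(N) = Mul(-6, Mul(Add(8, N), Pow(N, -1))) = Mul(-6, Mul(Pow(N, -1), Add(8, N))) = Mul(-6, Pow(N, -1), Add(8, N)))
Add(Mul(24, Function('E')(-6)), Function('o')(-6)) = Add(Mul(24, Add(-6, Mul(-48, Pow(-6, -1)))), Mul(8, -6)) = Add(Mul(24, Add(-6, Mul(-48, Rational(-1, 6)))), -48) = Add(Mul(24, Add(-6, 8)), -48) = Add(Mul(24, 2), -48) = Add(48, -48) = 0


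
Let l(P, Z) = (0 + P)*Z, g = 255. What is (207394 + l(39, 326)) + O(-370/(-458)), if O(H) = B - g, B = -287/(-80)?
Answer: 17588527/80 ≈ 2.1986e+5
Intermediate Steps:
B = 287/80 (B = -287*(-1/80) = 287/80 ≈ 3.5875)
l(P, Z) = P*Z
O(H) = -20113/80 (O(H) = 287/80 - 1*255 = 287/80 - 255 = -20113/80)
(207394 + l(39, 326)) + O(-370/(-458)) = (207394 + 39*326) - 20113/80 = (207394 + 12714) - 20113/80 = 220108 - 20113/80 = 17588527/80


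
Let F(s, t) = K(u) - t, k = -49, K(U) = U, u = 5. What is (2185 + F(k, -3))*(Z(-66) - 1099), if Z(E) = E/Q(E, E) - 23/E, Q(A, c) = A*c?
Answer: -2409376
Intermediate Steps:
F(s, t) = 5 - t
Z(E) = -22/E (Z(E) = E/((E*E)) - 23/E = E/(E²) - 23/E = E/E² - 23/E = 1/E - 23/E = -22/E)
(2185 + F(k, -3))*(Z(-66) - 1099) = (2185 + (5 - 1*(-3)))*(-22/(-66) - 1099) = (2185 + (5 + 3))*(-22*(-1/66) - 1099) = (2185 + 8)*(⅓ - 1099) = 2193*(-3296/3) = -2409376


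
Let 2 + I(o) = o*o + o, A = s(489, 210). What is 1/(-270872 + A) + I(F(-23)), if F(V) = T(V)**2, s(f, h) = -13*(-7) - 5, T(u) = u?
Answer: 75919729247/270786 ≈ 2.8037e+5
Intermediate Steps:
s(f, h) = 86 (s(f, h) = 91 - 5 = 86)
A = 86
F(V) = V**2
I(o) = -2 + o + o**2 (I(o) = -2 + (o*o + o) = -2 + (o**2 + o) = -2 + (o + o**2) = -2 + o + o**2)
1/(-270872 + A) + I(F(-23)) = 1/(-270872 + 86) + (-2 + (-23)**2 + ((-23)**2)**2) = 1/(-270786) + (-2 + 529 + 529**2) = -1/270786 + (-2 + 529 + 279841) = -1/270786 + 280368 = 75919729247/270786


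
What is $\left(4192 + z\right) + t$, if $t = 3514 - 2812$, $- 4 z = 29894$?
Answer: $- \frac{5159}{2} \approx -2579.5$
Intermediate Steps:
$z = - \frac{14947}{2}$ ($z = \left(- \frac{1}{4}\right) 29894 = - \frac{14947}{2} \approx -7473.5$)
$t = 702$
$\left(4192 + z\right) + t = \left(4192 - \frac{14947}{2}\right) + 702 = - \frac{6563}{2} + 702 = - \frac{5159}{2}$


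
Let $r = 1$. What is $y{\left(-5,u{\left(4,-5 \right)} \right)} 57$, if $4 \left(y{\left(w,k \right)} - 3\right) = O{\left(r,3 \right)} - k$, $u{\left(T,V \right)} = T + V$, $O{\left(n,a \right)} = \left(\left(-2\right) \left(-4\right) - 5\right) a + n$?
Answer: $\frac{1311}{4} \approx 327.75$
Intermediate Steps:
$O{\left(n,a \right)} = n + 3 a$ ($O{\left(n,a \right)} = \left(8 - 5\right) a + n = 3 a + n = n + 3 a$)
$y{\left(w,k \right)} = \frac{11}{2} - \frac{k}{4}$ ($y{\left(w,k \right)} = 3 + \frac{\left(1 + 3 \cdot 3\right) - k}{4} = 3 + \frac{\left(1 + 9\right) - k}{4} = 3 + \frac{10 - k}{4} = 3 - \left(- \frac{5}{2} + \frac{k}{4}\right) = \frac{11}{2} - \frac{k}{4}$)
$y{\left(-5,u{\left(4,-5 \right)} \right)} 57 = \left(\frac{11}{2} - \frac{4 - 5}{4}\right) 57 = \left(\frac{11}{2} - - \frac{1}{4}\right) 57 = \left(\frac{11}{2} + \frac{1}{4}\right) 57 = \frac{23}{4} \cdot 57 = \frac{1311}{4}$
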